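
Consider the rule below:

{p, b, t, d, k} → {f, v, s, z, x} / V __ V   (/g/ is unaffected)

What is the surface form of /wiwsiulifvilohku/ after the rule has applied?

No segment of /wiwsiulifvilohku/ meets the structural description of the rule, so the form surfaces unchanged.

wiwsiulifvilohku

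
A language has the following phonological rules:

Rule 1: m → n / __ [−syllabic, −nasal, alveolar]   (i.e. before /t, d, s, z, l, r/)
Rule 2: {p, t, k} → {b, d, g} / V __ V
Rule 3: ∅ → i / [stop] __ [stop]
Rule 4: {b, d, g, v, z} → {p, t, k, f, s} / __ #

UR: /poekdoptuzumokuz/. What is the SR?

Rule 1 (nasal place assimilation): no segment meets the environment; /poekdoptuzumokuz/ is unchanged.
Rule 2 (intervocalic voicing): /k/ is a voiceless stop between vowels /o/ and /u/, so it voices to [g]. /poekdoptuzumokuz/ → poekdoptuzumoguz.
Rule 3 (stop-cluster i-epenthesis): /k/ and /d/ form a stop–stop cluster, so [i] is inserted between them. /p/ and /t/ form a stop–stop cluster, so [i] is inserted between them. /poekdoptuzumoguz/ → poekidopituzumoguz.
Rule 4 (final devoicing): /z/ is a voiced obstruent in word-final position, so it devoices to [s]. /poekidopituzumoguz/ → poekidopituzumogus.

poekidopituzumogus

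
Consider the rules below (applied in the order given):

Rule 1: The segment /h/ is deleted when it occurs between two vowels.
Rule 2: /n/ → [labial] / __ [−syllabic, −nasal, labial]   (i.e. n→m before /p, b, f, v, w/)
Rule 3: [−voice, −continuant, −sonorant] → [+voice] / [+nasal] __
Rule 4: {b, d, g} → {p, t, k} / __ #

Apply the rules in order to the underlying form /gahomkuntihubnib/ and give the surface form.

gaomgundiubnip

Rule 1 (intervocalic h-deletion): /h/ occurs between vowels /a/ and /o/, so it deletes. /h/ occurs between vowels /i/ and /u/, so it deletes. /gahomkuntihubnib/ → gaomkuntiubnib.
Rule 2 (nasal place assimilation): no segment meets the environment; /gaomkuntiubnib/ is unchanged.
Rule 3 (post-nasal voicing): /k/ is a voiceless stop immediately after the nasal /m/, so it voices to [g]. /t/ is a voiceless stop immediately after the nasal /n/, so it voices to [d]. /gaomkuntiubnib/ → gaomgundiubnib.
Rule 4 (final devoicing): /b/ is a voiced stop in word-final position, so it devoices to [p]. /gaomgundiubnib/ → gaomgundiubnip.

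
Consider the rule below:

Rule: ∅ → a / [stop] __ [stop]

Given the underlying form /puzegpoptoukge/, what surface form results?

puzegapopatoukage

/g/ and /p/ form a stop–stop cluster, so [a] is inserted between them.
/p/ and /t/ form a stop–stop cluster, so [a] is inserted between them.
/k/ and /g/ form a stop–stop cluster, so [a] is inserted between them.
Surface form: [puzegapopatoukage].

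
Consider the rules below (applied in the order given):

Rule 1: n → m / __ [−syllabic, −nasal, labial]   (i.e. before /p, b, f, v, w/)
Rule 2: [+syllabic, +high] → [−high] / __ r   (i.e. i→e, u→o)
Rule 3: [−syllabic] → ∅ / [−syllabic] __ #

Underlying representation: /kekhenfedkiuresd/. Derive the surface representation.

Rule 1 (nasal place assimilation): /n/ precedes the labial consonant /f/, so it assimilates in place to [m]. /kekhenfedkiuresd/ → kekhemfedkiuresd.
Rule 2 (pre-rhotic lowering): /u/ is a high vowel immediately before /r/, so it lowers to [o]. /kekhemfedkiuresd/ → kekhemfedkioresd.
Rule 3 (final cluster simplification): /d/ is the second consonant of a word-final cluster /sd/, so it deletes. /kekhemfedkioresd/ → kekhemfedkiores.

kekhemfedkiores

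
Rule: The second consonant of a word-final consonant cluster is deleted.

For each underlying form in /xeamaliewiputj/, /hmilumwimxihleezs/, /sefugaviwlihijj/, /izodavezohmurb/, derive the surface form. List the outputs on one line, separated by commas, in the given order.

xeamaliewiput, hmilumwimxihleez, sefugaviwlihij, izodavezohmur

/xeamaliewiputj/: /j/ is the second consonant of a word-final cluster /tj/, so it deletes. → [xeamaliewiput].
/hmilumwimxihleezs/: /s/ is the second consonant of a word-final cluster /zs/, so it deletes. → [hmilumwimxihleez].
/sefugaviwlihijj/: /j/ is the second consonant of a word-final cluster /jj/, so it deletes. → [sefugaviwlihij].
/izodavezohmurb/: /b/ is the second consonant of a word-final cluster /rb/, so it deletes. → [izodavezohmur].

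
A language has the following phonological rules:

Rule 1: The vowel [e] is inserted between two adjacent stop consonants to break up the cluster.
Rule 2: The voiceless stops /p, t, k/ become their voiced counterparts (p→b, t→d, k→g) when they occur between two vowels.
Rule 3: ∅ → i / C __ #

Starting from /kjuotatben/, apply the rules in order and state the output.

kjuodadebeni

Rule 1 (stop-cluster e-epenthesis): /t/ and /b/ form a stop–stop cluster, so [e] is inserted between them. /kjuotatben/ → kjuotateben.
Rule 2 (intervocalic voicing): /t/ is a voiceless stop between vowels /o/ and /a/, so it voices to [d]. /t/ is a voiceless stop between vowels /a/ and /e/, so it voices to [d]. /kjuotateben/ → kjuodadeben.
Rule 3 (final i-epenthesis): the form ends in the consonant /n/, so [i] is inserted word-finally. /kjuodadeben/ → kjuodadebeni.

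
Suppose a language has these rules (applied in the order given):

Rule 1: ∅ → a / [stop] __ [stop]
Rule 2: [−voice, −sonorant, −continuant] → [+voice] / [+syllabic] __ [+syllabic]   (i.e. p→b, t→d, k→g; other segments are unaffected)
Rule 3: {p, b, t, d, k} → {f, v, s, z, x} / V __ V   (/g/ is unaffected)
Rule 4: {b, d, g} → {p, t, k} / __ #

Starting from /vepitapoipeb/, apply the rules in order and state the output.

vevizavoivep

Rule 1 (stop-cluster a-epenthesis): no segment meets the environment; /vepitapoipeb/ is unchanged.
Rule 2 (intervocalic voicing): /p/ is a voiceless stop between vowels /e/ and /i/, so it voices to [b]. /t/ is a voiceless stop between vowels /i/ and /a/, so it voices to [d]. /p/ is a voiceless stop between vowels /a/ and /o/, so it voices to [b]. /p/ is a voiceless stop between vowels /i/ and /e/, so it voices to [b]. /vepitapoipeb/ → vebidaboibeb.
Rule 3 (intervocalic spirantization): /b/ is a stop between vowels /e/ and /i/, so it spirantizes to the fricative [v]. /d/ is a stop between vowels /i/ and /a/, so it spirantizes to the fricative [z]. /b/ is a stop between vowels /a/ and /o/, so it spirantizes to the fricative [v]. /b/ is a stop between vowels /i/ and /e/, so it spirantizes to the fricative [v]. /vebidaboibeb/ → vevizavoiveb.
Rule 4 (final devoicing): /b/ is a voiced stop in word-final position, so it devoices to [p]. /vevizavoiveb/ → vevizavoivep.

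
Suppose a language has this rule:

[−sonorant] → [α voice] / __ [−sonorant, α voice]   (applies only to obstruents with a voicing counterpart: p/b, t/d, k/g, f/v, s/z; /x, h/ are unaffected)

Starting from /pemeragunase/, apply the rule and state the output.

No segment of /pemeragunase/ meets the structural description of the rule, so the form surfaces unchanged.

pemeragunase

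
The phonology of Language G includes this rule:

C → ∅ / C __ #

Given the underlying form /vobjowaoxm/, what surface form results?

/m/ is the second consonant of a word-final cluster /xm/, so it deletes.
Surface form: [vobjowaox].

vobjowaox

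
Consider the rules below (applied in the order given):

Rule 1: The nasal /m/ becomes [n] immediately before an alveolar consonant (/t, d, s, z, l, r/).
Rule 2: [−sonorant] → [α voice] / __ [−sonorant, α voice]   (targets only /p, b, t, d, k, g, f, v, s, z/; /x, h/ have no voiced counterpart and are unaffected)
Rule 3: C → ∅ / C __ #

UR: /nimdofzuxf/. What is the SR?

Rule 1 (nasal place assimilation): /m/ precedes the alveolar consonant /d/, so it assimilates in place to [n]. /nimdofzuxf/ → nindofzuxf.
Rule 2 (regressive voicing assimilation): /f/ precedes the voiced obstruent /z/, so it voices to [v] by assimilation. /nindofzuxf/ → nindovzuxf.
Rule 3 (final cluster simplification): /f/ is the second consonant of a word-final cluster /xf/, so it deletes. /nindovzuxf/ → nindovzux.

nindovzux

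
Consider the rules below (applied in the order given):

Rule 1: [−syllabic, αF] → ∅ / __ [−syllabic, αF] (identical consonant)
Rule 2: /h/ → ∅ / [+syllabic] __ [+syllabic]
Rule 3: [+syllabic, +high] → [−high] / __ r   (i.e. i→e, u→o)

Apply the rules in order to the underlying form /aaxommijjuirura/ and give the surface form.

aaxomijuerora

Rule 1 (degemination): /mm/ is a geminate; the first /m/ deletes. /jj/ is a geminate; the first /j/ deletes. /aaxommijjuirura/ → aaxomijuirura.
Rule 2 (intervocalic h-deletion): no segment meets the environment; /aaxomijuirura/ is unchanged.
Rule 3 (pre-rhotic lowering): /i/ is a high vowel immediately before /r/, so it lowers to [e]. /u/ is a high vowel immediately before /r/, so it lowers to [o]. /aaxomijuirura/ → aaxomijuerora.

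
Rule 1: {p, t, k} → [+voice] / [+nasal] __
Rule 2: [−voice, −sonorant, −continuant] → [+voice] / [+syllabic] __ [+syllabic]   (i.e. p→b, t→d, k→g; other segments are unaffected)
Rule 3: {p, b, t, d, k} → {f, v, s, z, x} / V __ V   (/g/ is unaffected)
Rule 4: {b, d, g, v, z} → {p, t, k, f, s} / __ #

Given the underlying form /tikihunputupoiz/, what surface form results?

tigihunbuzuvois

Rule 1 (post-nasal voicing): /p/ is a voiceless stop immediately after the nasal /n/, so it voices to [b]. /tikihunputupoiz/ → tikihunbutupoiz.
Rule 2 (intervocalic voicing): /k/ is a voiceless stop between vowels /i/ and /i/, so it voices to [g]. /t/ is a voiceless stop between vowels /u/ and /u/, so it voices to [d]. /p/ is a voiceless stop between vowels /u/ and /o/, so it voices to [b]. /tikihunbutupoiz/ → tigihunbuduboiz.
Rule 3 (intervocalic spirantization): /d/ is a stop between vowels /u/ and /u/, so it spirantizes to the fricative [z]. /b/ is a stop between vowels /u/ and /o/, so it spirantizes to the fricative [v]. /tigihunbuduboiz/ → tigihunbuzuvoiz.
Rule 4 (final devoicing): /z/ is a voiced obstruent in word-final position, so it devoices to [s]. /tigihunbuzuvoiz/ → tigihunbuzuvois.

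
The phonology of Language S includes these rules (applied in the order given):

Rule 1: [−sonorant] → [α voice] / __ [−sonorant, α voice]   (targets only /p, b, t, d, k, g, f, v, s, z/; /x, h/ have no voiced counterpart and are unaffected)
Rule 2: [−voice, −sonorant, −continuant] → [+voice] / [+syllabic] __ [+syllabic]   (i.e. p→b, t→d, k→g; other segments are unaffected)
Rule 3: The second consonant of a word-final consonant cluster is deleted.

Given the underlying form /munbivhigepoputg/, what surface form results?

Rule 1 (regressive voicing assimilation): /v/ precedes the voiceless obstruent /h/, so it devoices to [f] by assimilation. /t/ precedes the voiced obstruent /g/, so it voices to [d] by assimilation. /munbivhigepoputg/ → munbifhigepopudg.
Rule 2 (intervocalic voicing): /p/ is a voiceless stop between vowels /e/ and /o/, so it voices to [b]. /p/ is a voiceless stop between vowels /o/ and /u/, so it voices to [b]. /munbifhigepopudg/ → munbifhigebobudg.
Rule 3 (final cluster simplification): /g/ is the second consonant of a word-final cluster /dg/, so it deletes. /munbifhigebobudg/ → munbifhigebobud.

munbifhigebobud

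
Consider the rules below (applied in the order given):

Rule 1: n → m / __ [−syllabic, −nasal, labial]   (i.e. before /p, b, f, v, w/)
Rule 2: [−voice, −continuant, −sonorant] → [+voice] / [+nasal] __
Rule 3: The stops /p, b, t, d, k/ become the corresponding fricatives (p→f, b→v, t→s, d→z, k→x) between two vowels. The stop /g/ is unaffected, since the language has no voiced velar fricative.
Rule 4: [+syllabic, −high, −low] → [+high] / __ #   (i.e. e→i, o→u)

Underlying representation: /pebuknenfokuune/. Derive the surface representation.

Rule 1 (nasal place assimilation): /n/ precedes the labial consonant /f/, so it assimilates in place to [m]. /pebuknenfokuune/ → pebuknemfokuune.
Rule 2 (post-nasal voicing): no segment meets the environment; /pebuknemfokuune/ is unchanged.
Rule 3 (intervocalic spirantization): /b/ is a stop between vowels /e/ and /u/, so it spirantizes to the fricative [v]. /k/ is a stop between vowels /o/ and /u/, so it spirantizes to the fricative [x]. /pebuknemfokuune/ → pevuknemfoxuune.
Rule 4 (final vowel raising): /e/ is a mid vowel in word-final position, so it raises to [i]. /pevuknemfoxuune/ → pevuknemfoxuuni.

pevuknemfoxuuni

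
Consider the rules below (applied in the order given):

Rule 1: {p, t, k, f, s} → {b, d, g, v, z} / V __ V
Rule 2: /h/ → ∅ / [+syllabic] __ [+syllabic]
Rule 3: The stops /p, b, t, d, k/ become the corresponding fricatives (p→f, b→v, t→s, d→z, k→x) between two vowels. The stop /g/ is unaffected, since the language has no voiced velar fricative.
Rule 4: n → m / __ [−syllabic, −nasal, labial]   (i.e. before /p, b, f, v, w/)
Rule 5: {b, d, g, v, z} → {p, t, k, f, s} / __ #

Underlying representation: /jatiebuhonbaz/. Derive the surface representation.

jazievuombas

Rule 1 (intervocalic voicing): /t/ is a voiceless obstruent between vowels /a/ and /i/, so it voices to [d]. /jatiebuhonbaz/ → jadiebuhonbaz.
Rule 2 (intervocalic h-deletion): /h/ occurs between vowels /u/ and /o/, so it deletes. /jadiebuhonbaz/ → jadiebuonbaz.
Rule 3 (intervocalic spirantization): /d/ is a stop between vowels /a/ and /i/, so it spirantizes to the fricative [z]. /b/ is a stop between vowels /e/ and /u/, so it spirantizes to the fricative [v]. /jadiebuonbaz/ → jazievuonbaz.
Rule 4 (nasal place assimilation): /n/ precedes the labial consonant /b/, so it assimilates in place to [m]. /jazievuonbaz/ → jazievuombaz.
Rule 5 (final devoicing): /z/ is a voiced obstruent in word-final position, so it devoices to [s]. /jazievuombaz/ → jazievuombas.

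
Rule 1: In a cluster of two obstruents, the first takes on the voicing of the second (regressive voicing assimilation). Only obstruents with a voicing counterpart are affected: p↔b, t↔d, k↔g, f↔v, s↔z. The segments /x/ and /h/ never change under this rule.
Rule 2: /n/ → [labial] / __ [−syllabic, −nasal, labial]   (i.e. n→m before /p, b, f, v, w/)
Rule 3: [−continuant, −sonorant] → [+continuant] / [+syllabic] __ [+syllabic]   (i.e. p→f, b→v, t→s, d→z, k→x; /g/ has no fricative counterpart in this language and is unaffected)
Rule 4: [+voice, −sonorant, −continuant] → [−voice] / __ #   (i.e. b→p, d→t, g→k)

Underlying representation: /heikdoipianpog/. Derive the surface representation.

heigdoifiampok

Rule 1 (regressive voicing assimilation): /k/ precedes the voiced obstruent /d/, so it voices to [g] by assimilation. /heikdoipianpog/ → heigdoipianpog.
Rule 2 (nasal place assimilation): /n/ precedes the labial consonant /p/, so it assimilates in place to [m]. /heigdoipianpog/ → heigdoipiampog.
Rule 3 (intervocalic spirantization): /p/ is a stop between vowels /i/ and /i/, so it spirantizes to the fricative [f]. /heigdoipiampog/ → heigdoifiampog.
Rule 4 (final devoicing): /g/ is a voiced stop in word-final position, so it devoices to [k]. /heigdoifiampog/ → heigdoifiampok.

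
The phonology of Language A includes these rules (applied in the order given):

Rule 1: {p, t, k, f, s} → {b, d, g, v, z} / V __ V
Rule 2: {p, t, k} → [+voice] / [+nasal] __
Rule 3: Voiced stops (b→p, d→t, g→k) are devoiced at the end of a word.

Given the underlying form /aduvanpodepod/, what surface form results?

Rule 1 (intervocalic voicing): /p/ is a voiceless obstruent between vowels /e/ and /o/, so it voices to [b]. /aduvanpodepod/ → aduvanpodebod.
Rule 2 (post-nasal voicing): /p/ is a voiceless stop immediately after the nasal /n/, so it voices to [b]. /aduvanpodebod/ → aduvanbodebod.
Rule 3 (final devoicing): /d/ is a voiced stop in word-final position, so it devoices to [t]. /aduvanbodebod/ → aduvanbodebot.

aduvanbodebot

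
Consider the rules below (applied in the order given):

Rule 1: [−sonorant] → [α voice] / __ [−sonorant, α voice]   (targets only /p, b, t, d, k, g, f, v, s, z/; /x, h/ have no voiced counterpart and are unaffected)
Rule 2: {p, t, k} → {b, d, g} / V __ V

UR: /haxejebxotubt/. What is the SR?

Rule 1 (regressive voicing assimilation): /b/ precedes the voiceless obstruent /x/, so it devoices to [p] by assimilation. /b/ precedes the voiceless obstruent /t/, so it devoices to [p] by assimilation. /haxejebxotubt/ → haxejepxotupt.
Rule 2 (intervocalic voicing): /t/ is a voiceless stop between vowels /o/ and /u/, so it voices to [d]. /haxejepxotupt/ → haxejepxodupt.

haxejepxodupt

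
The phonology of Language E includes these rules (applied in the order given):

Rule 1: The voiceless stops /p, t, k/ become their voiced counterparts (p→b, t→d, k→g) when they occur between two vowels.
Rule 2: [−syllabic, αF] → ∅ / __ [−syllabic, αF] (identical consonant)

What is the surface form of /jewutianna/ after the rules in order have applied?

jewudiana

Rule 1 (intervocalic voicing): /t/ is a voiceless stop between vowels /u/ and /i/, so it voices to [d]. /jewutianna/ → jewudianna.
Rule 2 (degemination): /nn/ is a geminate; the first /n/ deletes. /jewudianna/ → jewudiana.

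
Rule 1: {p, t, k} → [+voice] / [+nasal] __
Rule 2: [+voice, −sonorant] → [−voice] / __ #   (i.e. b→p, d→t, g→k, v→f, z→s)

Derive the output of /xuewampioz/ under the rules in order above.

Rule 1 (post-nasal voicing): /p/ is a voiceless stop immediately after the nasal /m/, so it voices to [b]. /xuewampioz/ → xuewambioz.
Rule 2 (final devoicing): /z/ is a voiced obstruent in word-final position, so it devoices to [s]. /xuewambioz/ → xuewambios.

xuewambios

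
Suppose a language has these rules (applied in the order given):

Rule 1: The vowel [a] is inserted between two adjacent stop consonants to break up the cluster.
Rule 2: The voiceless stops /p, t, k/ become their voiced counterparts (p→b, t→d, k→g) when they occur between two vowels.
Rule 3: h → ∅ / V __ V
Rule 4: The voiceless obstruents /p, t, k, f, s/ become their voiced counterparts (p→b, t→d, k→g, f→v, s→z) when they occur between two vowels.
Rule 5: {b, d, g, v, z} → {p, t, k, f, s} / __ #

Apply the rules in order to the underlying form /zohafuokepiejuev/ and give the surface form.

zoavuogebiejuef

Rule 1 (stop-cluster a-epenthesis): no segment meets the environment; /zohafuokepiejuev/ is unchanged.
Rule 2 (intervocalic voicing): /k/ is a voiceless stop between vowels /o/ and /e/, so it voices to [g]. /p/ is a voiceless stop between vowels /e/ and /i/, so it voices to [b]. /zohafuokepiejuev/ → zohafuogebiejuev.
Rule 3 (intervocalic h-deletion): /h/ occurs between vowels /o/ and /a/, so it deletes. /zohafuogebiejuev/ → zoafuogebiejuev.
Rule 4 (intervocalic voicing): /f/ is a voiceless obstruent between vowels /a/ and /u/, so it voices to [v]. /zoafuogebiejuev/ → zoavuogebiejuev.
Rule 5 (final devoicing): /v/ is a voiced obstruent in word-final position, so it devoices to [f]. /zoavuogebiejuev/ → zoavuogebiejuef.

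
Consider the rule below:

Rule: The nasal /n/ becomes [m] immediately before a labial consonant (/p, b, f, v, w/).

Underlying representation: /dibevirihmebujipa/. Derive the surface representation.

No segment of /dibevirihmebujipa/ meets the structural description of the rule, so the form surfaces unchanged.

dibevirihmebujipa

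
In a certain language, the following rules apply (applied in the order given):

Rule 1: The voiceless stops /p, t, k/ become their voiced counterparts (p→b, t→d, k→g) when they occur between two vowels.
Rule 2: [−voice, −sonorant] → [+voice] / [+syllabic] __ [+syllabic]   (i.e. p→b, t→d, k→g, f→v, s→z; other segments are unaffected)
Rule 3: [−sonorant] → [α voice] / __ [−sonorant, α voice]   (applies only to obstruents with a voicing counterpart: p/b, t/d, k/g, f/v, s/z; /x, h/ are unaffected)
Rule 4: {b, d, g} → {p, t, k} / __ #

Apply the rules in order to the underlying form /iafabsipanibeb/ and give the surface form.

Rule 1 (intervocalic voicing): /p/ is a voiceless stop between vowels /i/ and /a/, so it voices to [b]. /iafabsipanibeb/ → iafabsibanibeb.
Rule 2 (intervocalic voicing): /f/ is a voiceless obstruent between vowels /a/ and /a/, so it voices to [v]. /iafabsibanibeb/ → iavabsibanibeb.
Rule 3 (regressive voicing assimilation): /b/ precedes the voiceless obstruent /s/, so it devoices to [p] by assimilation. /iavabsibanibeb/ → iavapsibanibeb.
Rule 4 (final devoicing): /b/ is a voiced stop in word-final position, so it devoices to [p]. /iavapsibanibeb/ → iavapsibanibep.

iavapsibanibep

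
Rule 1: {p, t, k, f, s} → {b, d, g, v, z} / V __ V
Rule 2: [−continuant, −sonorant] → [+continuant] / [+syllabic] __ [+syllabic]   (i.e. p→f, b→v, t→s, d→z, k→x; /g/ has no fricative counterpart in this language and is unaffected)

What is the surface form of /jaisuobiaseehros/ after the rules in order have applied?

Rule 1 (intervocalic voicing): /s/ is a voiceless obstruent between vowels /i/ and /u/, so it voices to [z]. /s/ is a voiceless obstruent between vowels /a/ and /e/, so it voices to [z]. /jaisuobiaseehros/ → jaizuobiazeehros.
Rule 2 (intervocalic spirantization): /b/ is a stop between vowels /o/ and /i/, so it spirantizes to the fricative [v]. /jaizuobiazeehros/ → jaizuoviazeehros.

jaizuoviazeehros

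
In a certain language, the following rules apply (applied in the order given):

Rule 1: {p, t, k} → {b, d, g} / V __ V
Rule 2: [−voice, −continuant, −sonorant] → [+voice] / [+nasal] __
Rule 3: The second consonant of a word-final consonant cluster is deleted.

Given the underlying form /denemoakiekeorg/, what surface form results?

denemoagiegeor

Rule 1 (intervocalic voicing): /k/ is a voiceless stop between vowels /a/ and /i/, so it voices to [g]. /k/ is a voiceless stop between vowels /e/ and /e/, so it voices to [g]. /denemoakiekeorg/ → denemoagiegeorg.
Rule 2 (post-nasal voicing): no segment meets the environment; /denemoagiegeorg/ is unchanged.
Rule 3 (final cluster simplification): /g/ is the second consonant of a word-final cluster /rg/, so it deletes. /denemoagiegeorg/ → denemoagiegeor.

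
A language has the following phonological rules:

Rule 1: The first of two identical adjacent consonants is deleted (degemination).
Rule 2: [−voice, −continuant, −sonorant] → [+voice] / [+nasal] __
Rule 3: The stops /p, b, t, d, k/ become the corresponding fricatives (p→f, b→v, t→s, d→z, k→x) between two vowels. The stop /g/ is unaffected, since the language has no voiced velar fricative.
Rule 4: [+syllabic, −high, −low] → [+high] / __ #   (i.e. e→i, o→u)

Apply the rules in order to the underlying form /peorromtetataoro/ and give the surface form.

peoromdesasaoru

Rule 1 (degemination): /rr/ is a geminate; the first /r/ deletes. /peorromtetataoro/ → peoromtetataoro.
Rule 2 (post-nasal voicing): /t/ is a voiceless stop immediately after the nasal /m/, so it voices to [d]. /peoromtetataoro/ → peoromdetataoro.
Rule 3 (intervocalic spirantization): /t/ is a stop between vowels /e/ and /a/, so it spirantizes to the fricative [s]. /t/ is a stop between vowels /a/ and /a/, so it spirantizes to the fricative [s]. /peoromdetataoro/ → peoromdesasaoro.
Rule 4 (final vowel raising): /o/ is a mid vowel in word-final position, so it raises to [u]. /peoromdesasaoro/ → peoromdesasaoru.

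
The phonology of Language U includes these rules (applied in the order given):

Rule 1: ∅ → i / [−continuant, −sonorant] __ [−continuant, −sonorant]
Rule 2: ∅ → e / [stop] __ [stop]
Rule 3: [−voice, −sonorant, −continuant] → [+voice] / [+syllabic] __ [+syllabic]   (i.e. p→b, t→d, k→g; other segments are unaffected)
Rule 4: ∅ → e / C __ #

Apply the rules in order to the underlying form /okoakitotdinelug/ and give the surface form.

Rule 1 (stop-cluster i-epenthesis): /t/ and /d/ form a stop–stop cluster, so [i] is inserted between them. /okoakitotdinelug/ → okoakitotidinelug.
Rule 2 (stop-cluster e-epenthesis): no segment meets the environment; /okoakitotidinelug/ is unchanged.
Rule 3 (intervocalic voicing): /k/ is a voiceless stop between vowels /o/ and /o/, so it voices to [g]. /k/ is a voiceless stop between vowels /a/ and /i/, so it voices to [g]. /t/ is a voiceless stop between vowels /i/ and /o/, so it voices to [d]. /t/ is a voiceless stop between vowels /o/ and /i/, so it voices to [d]. /okoakitotidinelug/ → ogoagidodidinelug.
Rule 4 (final e-epenthesis): the form ends in the consonant /g/, so [e] is inserted word-finally. /ogoagidodidinelug/ → ogoagidodidineluge.

ogoagidodidineluge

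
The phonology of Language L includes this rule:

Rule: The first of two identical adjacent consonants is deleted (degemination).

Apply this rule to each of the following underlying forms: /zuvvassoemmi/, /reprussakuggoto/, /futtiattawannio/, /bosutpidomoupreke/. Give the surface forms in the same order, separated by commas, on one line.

zuvasoemi, reprusakugoto, futiatawanio, bosutpidomoupreke

/zuvvassoemmi/: /vv/ is a geminate; the first /v/ deletes. /ss/ is a geminate; the first /s/ deletes. /mm/ is a geminate; the first /m/ deletes. → [zuvasoemi].
/reprussakuggoto/: /ss/ is a geminate; the first /s/ deletes. /gg/ is a geminate; the first /g/ deletes. → [reprusakugoto].
/futtiattawannio/: /tt/ is a geminate; the first /t/ deletes. /tt/ is a geminate; the first /t/ deletes. /nn/ is a geminate; the first /n/ deletes. → [futiatawanio].
/bosutpidomoupreke/: the rule's environment is not met; surfaces unchanged as [bosutpidomoupreke].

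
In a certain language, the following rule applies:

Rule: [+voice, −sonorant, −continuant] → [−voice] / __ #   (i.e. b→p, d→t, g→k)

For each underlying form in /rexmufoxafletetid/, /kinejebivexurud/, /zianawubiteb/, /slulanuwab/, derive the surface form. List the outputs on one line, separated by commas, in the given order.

/rexmufoxafletetid/: /d/ is a voiced stop in word-final position, so it devoices to [t]. → [rexmufoxafletetit].
/kinejebivexurud/: /d/ is a voiced stop in word-final position, so it devoices to [t]. → [kinejebivexurut].
/zianawubiteb/: /b/ is a voiced stop in word-final position, so it devoices to [p]. → [zianawubitep].
/slulanuwab/: /b/ is a voiced stop in word-final position, so it devoices to [p]. → [slulanuwap].

rexmufoxafletetit, kinejebivexurut, zianawubitep, slulanuwap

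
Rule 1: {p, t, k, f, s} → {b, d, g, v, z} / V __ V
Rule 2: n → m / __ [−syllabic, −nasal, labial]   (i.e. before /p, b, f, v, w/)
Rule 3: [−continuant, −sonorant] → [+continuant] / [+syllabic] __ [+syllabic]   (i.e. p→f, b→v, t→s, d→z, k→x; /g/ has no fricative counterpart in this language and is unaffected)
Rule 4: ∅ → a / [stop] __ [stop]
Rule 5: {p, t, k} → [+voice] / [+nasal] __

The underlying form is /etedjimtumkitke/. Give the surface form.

ezedjimdumgitake

Rule 1 (intervocalic voicing): /t/ is a voiceless obstruent between vowels /e/ and /e/, so it voices to [d]. /etedjimtumkitke/ → ededjimtumkitke.
Rule 2 (nasal place assimilation): no segment meets the environment; /ededjimtumkitke/ is unchanged.
Rule 3 (intervocalic spirantization): /d/ is a stop between vowels /e/ and /e/, so it spirantizes to the fricative [z]. /ededjimtumkitke/ → ezedjimtumkitke.
Rule 4 (stop-cluster a-epenthesis): /t/ and /k/ form a stop–stop cluster, so [a] is inserted between them. /ezedjimtumkitke/ → ezedjimtumkitake.
Rule 5 (post-nasal voicing): /t/ is a voiceless stop immediately after the nasal /m/, so it voices to [d]. /k/ is a voiceless stop immediately after the nasal /m/, so it voices to [g]. /ezedjimtumkitake/ → ezedjimdumgitake.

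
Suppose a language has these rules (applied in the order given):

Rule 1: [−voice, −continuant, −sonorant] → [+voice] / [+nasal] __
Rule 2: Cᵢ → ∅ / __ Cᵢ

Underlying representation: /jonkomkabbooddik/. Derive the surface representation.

Rule 1 (post-nasal voicing): /k/ is a voiceless stop immediately after the nasal /n/, so it voices to [g]. /k/ is a voiceless stop immediately after the nasal /m/, so it voices to [g]. /jonkomkabbooddik/ → jongomgabbooddik.
Rule 2 (degemination): /bb/ is a geminate; the first /b/ deletes. /dd/ is a geminate; the first /d/ deletes. /jongomgabbooddik/ → jongomgaboodik.

jongomgaboodik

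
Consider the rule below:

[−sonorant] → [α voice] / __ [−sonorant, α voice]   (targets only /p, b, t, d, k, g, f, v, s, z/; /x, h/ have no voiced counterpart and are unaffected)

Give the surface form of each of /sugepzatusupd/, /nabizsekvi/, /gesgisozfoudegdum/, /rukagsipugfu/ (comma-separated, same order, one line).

/sugepzatusupd/: /p/ precedes the voiced obstruent /z/, so it voices to [b] by assimilation. /p/ precedes the voiced obstruent /d/, so it voices to [b] by assimilation. → [sugebzatusubd].
/nabizsekvi/: /z/ precedes the voiceless obstruent /s/, so it devoices to [s] by assimilation. /k/ precedes the voiced obstruent /v/, so it voices to [g] by assimilation. → [nabissegvi].
/gesgisozfoudegdum/: /s/ precedes the voiced obstruent /g/, so it voices to [z] by assimilation. /z/ precedes the voiceless obstruent /f/, so it devoices to [s] by assimilation. → [gezgisosfoudegdum].
/rukagsipugfu/: /g/ precedes the voiceless obstruent /s/, so it devoices to [k] by assimilation. /g/ precedes the voiceless obstruent /f/, so it devoices to [k] by assimilation. → [rukaksipukfu].

sugebzatusubd, nabissegvi, gezgisosfoudegdum, rukaksipukfu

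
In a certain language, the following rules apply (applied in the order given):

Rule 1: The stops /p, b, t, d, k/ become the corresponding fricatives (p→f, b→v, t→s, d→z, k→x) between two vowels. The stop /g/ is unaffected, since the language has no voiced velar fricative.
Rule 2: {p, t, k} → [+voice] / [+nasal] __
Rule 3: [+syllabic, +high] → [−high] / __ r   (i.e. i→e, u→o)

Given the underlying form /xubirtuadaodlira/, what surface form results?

Rule 1 (intervocalic spirantization): /b/ is a stop between vowels /u/ and /i/, so it spirantizes to the fricative [v]. /d/ is a stop between vowels /a/ and /a/, so it spirantizes to the fricative [z]. /xubirtuadaodlira/ → xuvirtuazaodlira.
Rule 2 (post-nasal voicing): no segment meets the environment; /xuvirtuazaodlira/ is unchanged.
Rule 3 (pre-rhotic lowering): /i/ is a high vowel immediately before /r/, so it lowers to [e]. /i/ is a high vowel immediately before /r/, so it lowers to [e]. /xuvirtuazaodlira/ → xuvertuazaodlera.

xuvertuazaodlera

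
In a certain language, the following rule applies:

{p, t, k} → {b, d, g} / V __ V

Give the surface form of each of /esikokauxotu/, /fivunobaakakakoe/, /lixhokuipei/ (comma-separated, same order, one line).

esigogauxodu, fivunobaagagagoe, lixhoguibei

/esikokauxotu/: /k/ is a voiceless stop between vowels /i/ and /o/, so it voices to [g]. /k/ is a voiceless stop between vowels /o/ and /a/, so it voices to [g]. /t/ is a voiceless stop between vowels /o/ and /u/, so it voices to [d]. → [esigogauxodu].
/fivunobaakakakoe/: /k/ is a voiceless stop between vowels /a/ and /a/, so it voices to [g]. /k/ is a voiceless stop between vowels /a/ and /a/, so it voices to [g]. /k/ is a voiceless stop between vowels /a/ and /o/, so it voices to [g]. → [fivunobaagagagoe].
/lixhokuipei/: /k/ is a voiceless stop between vowels /o/ and /u/, so it voices to [g]. /p/ is a voiceless stop between vowels /i/ and /e/, so it voices to [b]. → [lixhoguibei].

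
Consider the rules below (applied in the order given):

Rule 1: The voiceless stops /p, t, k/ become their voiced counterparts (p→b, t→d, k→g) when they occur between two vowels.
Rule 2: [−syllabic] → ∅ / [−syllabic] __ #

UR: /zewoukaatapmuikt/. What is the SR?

Rule 1 (intervocalic voicing): /k/ is a voiceless stop between vowels /u/ and /a/, so it voices to [g]. /t/ is a voiceless stop between vowels /a/ and /a/, so it voices to [d]. /zewoukaatapmuikt/ → zewougaadapmuikt.
Rule 2 (final cluster simplification): /t/ is the second consonant of a word-final cluster /kt/, so it deletes. /zewougaadapmuikt/ → zewougaadapmuik.

zewougaadapmuik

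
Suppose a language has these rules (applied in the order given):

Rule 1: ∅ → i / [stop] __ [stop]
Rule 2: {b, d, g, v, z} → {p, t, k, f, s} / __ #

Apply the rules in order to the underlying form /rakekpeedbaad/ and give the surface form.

rakekipeedibaat

Rule 1 (stop-cluster i-epenthesis): /k/ and /p/ form a stop–stop cluster, so [i] is inserted between them. /d/ and /b/ form a stop–stop cluster, so [i] is inserted between them. /rakekpeedbaad/ → rakekipeedibaad.
Rule 2 (final devoicing): /d/ is a voiced obstruent in word-final position, so it devoices to [t]. /rakekipeedibaad/ → rakekipeedibaat.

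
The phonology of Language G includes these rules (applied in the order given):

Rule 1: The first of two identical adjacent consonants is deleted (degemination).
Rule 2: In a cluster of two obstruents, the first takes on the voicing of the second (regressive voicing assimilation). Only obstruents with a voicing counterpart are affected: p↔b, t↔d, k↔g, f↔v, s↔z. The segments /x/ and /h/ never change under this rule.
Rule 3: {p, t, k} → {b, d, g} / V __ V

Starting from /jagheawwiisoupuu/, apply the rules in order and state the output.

jakheawiisoubuu

Rule 1 (degemination): /ww/ is a geminate; the first /w/ deletes. /jagheawwiisoupuu/ → jagheawiisoupuu.
Rule 2 (regressive voicing assimilation): /g/ precedes the voiceless obstruent /h/, so it devoices to [k] by assimilation. /jagheawiisoupuu/ → jakheawiisoupuu.
Rule 3 (intervocalic voicing): /p/ is a voiceless stop between vowels /u/ and /u/, so it voices to [b]. /jakheawiisoupuu/ → jakheawiisoubuu.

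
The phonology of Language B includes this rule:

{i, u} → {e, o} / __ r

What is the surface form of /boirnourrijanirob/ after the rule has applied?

Scanning /boirnourrijanirob/: /i/ is a high vowel immediately before /r/, so it lowers to [e]; /u/ is a high vowel immediately before /r/, so it lowers to [o]; /i/ at position 10 is not in the conditioning environment; /i/ is a high vowel immediately before /r/, so it lowers to [e].
Result: [boernoorrijanerob].

boernoorrijanerob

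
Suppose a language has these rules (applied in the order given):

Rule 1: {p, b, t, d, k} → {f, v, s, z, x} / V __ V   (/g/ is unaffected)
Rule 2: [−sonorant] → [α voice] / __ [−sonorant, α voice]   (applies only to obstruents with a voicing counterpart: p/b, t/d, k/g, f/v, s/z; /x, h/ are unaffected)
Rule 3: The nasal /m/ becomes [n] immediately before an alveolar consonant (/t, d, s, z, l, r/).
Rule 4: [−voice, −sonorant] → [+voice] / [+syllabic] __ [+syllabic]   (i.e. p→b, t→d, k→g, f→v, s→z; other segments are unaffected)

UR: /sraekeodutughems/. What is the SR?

Rule 1 (intervocalic spirantization): /k/ is a stop between vowels /e/ and /e/, so it spirantizes to the fricative [x]. /d/ is a stop between vowels /o/ and /u/, so it spirantizes to the fricative [z]. /t/ is a stop between vowels /u/ and /u/, so it spirantizes to the fricative [s]. /sraekeodutughems/ → sraexeozusughems.
Rule 2 (regressive voicing assimilation): /g/ precedes the voiceless obstruent /h/, so it devoices to [k] by assimilation. /sraexeozusughems/ → sraexeozusukhems.
Rule 3 (nasal place assimilation): /m/ precedes the alveolar consonant /s/, so it assimilates in place to [n]. /sraexeozusukhems/ → sraexeozusukhens.
Rule 4 (intervocalic voicing): /s/ is a voiceless obstruent between vowels /u/ and /u/, so it voices to [z]. /sraexeozusukhens/ → sraexeozuzukhens.

sraexeozuzukhens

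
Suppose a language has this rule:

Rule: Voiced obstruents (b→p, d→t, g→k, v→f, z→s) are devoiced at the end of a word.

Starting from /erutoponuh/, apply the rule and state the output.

No segment of /erutoponuh/ meets the structural description of the rule, so the form surfaces unchanged.

erutoponuh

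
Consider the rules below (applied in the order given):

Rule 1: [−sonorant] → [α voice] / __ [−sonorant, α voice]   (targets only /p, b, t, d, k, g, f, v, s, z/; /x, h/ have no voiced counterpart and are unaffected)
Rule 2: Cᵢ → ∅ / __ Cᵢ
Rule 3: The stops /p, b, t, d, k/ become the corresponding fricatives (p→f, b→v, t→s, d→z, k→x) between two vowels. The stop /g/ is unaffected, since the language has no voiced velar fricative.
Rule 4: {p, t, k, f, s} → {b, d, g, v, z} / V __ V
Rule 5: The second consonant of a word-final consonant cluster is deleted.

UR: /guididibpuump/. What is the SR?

Rule 1 (regressive voicing assimilation): /b/ precedes the voiceless obstruent /p/, so it devoices to [p] by assimilation. /guididibpuump/ → guididippuump.
Rule 2 (degemination): /pp/ is a geminate; the first /p/ deletes. /guididippuump/ → guididipuump.
Rule 3 (intervocalic spirantization): /d/ is a stop between vowels /i/ and /i/, so it spirantizes to the fricative [z]. /d/ is a stop between vowels /i/ and /i/, so it spirantizes to the fricative [z]. /p/ is a stop between vowels /i/ and /u/, so it spirantizes to the fricative [f]. /guididipuump/ → guizizifuump.
Rule 4 (intervocalic voicing): /f/ is a voiceless obstruent between vowels /i/ and /u/, so it voices to [v]. /guizizifuump/ → guizizivuump.
Rule 5 (final cluster simplification): /p/ is the second consonant of a word-final cluster /mp/, so it deletes. /guizizivuump/ → guizizivuum.

guizizivuum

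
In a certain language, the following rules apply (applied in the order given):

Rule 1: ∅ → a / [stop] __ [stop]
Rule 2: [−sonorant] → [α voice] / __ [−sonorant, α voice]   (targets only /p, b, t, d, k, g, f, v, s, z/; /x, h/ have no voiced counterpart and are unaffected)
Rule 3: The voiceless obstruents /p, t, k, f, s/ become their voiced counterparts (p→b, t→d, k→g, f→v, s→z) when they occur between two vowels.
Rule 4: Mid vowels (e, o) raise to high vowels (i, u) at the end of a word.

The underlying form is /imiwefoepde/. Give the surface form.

Rule 1 (stop-cluster a-epenthesis): /p/ and /d/ form a stop–stop cluster, so [a] is inserted between them. /imiwefoepde/ → imiwefoepade.
Rule 2 (regressive voicing assimilation): no segment meets the environment; /imiwefoepade/ is unchanged.
Rule 3 (intervocalic voicing): /f/ is a voiceless obstruent between vowels /e/ and /o/, so it voices to [v]. /p/ is a voiceless obstruent between vowels /e/ and /a/, so it voices to [b]. /imiwefoepade/ → imiwevoebade.
Rule 4 (final vowel raising): /e/ is a mid vowel in word-final position, so it raises to [i]. /imiwevoebade/ → imiwevoebadi.

imiwevoebadi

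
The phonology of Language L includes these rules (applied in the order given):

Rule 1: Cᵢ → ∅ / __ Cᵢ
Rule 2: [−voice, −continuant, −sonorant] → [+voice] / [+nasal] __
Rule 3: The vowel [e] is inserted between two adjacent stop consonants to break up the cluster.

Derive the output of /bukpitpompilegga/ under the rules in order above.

bukepitepombilega

Rule 1 (degemination): /gg/ is a geminate; the first /g/ deletes. /bukpitpompilegga/ → bukpitpompilega.
Rule 2 (post-nasal voicing): /p/ is a voiceless stop immediately after the nasal /m/, so it voices to [b]. /bukpitpompilega/ → bukpitpombilega.
Rule 3 (stop-cluster e-epenthesis): /k/ and /p/ form a stop–stop cluster, so [e] is inserted between them. /t/ and /p/ form a stop–stop cluster, so [e] is inserted between them. /bukpitpombilega/ → bukepitepombilega.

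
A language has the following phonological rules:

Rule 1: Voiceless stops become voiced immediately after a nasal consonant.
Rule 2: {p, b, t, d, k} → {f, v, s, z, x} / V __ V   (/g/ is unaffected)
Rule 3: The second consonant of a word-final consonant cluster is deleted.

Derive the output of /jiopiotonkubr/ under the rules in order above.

jiofiosongub

Rule 1 (post-nasal voicing): /k/ is a voiceless stop immediately after the nasal /n/, so it voices to [g]. /jiopiotonkubr/ → jiopiotongubr.
Rule 2 (intervocalic spirantization): /p/ is a stop between vowels /o/ and /i/, so it spirantizes to the fricative [f]. /t/ is a stop between vowels /o/ and /o/, so it spirantizes to the fricative [s]. /jiopiotongubr/ → jiofiosongubr.
Rule 3 (final cluster simplification): /r/ is the second consonant of a word-final cluster /br/, so it deletes. /jiofiosongubr/ → jiofiosongub.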